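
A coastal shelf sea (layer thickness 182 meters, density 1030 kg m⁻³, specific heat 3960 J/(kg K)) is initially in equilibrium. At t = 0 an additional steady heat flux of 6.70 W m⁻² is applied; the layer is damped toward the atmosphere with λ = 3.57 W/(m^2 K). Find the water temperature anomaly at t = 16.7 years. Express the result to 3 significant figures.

1.73 K

Areal heat capacity C = ρ c_p D = 1030 × 3960 × 182 = 7.42×10^8 J/(m²·K).
τ = C / λ = 7.42×10^8 / 3.57 = 2.08×10^8 s.
Equilibrium anomaly ΔT_eq = F / λ = 6.70 / 3.57 = 1.88 K.
t = 16.7 years = 5.27×10^8 s, so t/τ = 2.53.
ΔT(t) = ΔT_eq (1 − e^(−t/τ)) = 1.88 × (1 − e^−2.53) = 1.73 K.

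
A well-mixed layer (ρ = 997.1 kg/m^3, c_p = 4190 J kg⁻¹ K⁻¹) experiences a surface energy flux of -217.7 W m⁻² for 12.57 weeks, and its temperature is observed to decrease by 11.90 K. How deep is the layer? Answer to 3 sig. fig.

33.3 m

Heat input Q = F Δt = -217.7 × 7.60×10^6 s = -1.66×10^9 J/m².
Required areal heat capacity C = Q / ΔT = 1.39×10^8 J/(m²·K).
Depth D = C / (ρ c_p) = 1.39×10^8 / (997.1 × 4190) = 33.3 m.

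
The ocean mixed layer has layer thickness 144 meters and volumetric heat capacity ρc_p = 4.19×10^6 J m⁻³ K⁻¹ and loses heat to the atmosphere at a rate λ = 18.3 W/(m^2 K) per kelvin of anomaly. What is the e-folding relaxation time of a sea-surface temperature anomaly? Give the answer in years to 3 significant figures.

1.04 years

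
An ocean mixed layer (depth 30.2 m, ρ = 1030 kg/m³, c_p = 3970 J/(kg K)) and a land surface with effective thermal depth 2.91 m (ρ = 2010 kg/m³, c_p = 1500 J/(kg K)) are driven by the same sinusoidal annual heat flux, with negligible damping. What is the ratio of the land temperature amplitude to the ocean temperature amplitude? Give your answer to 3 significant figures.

14.1

C_ocean = 1030 × 3970 × 30.2 = 1.23×10^8 J/(m²·K).
C_land = 2010 × 1500 × 2.91 = 8.77×10^6 J/(m²·K).
Undamped amplitude ∝ 1/C, so A_land/A_ocean = C_ocean/C_land = 14.1.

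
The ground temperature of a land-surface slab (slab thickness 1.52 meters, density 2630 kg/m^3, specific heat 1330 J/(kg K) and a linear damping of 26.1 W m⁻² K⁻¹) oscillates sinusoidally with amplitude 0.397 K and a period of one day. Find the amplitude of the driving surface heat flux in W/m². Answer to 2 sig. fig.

Areal heat capacity C = ρ c_p D = 2630 × 1330 × 1.52 = 5.32×10^6 J/(m^2 K).
ω = 2π / 86400 s = 7.27×10^-5 s⁻¹.
√((Cω)² + λ²) = √((387)² + 26.1²) = 388 W/(m²·K).
F₀ = A × √((Cω)²+λ²) = 0.397 × 388 = 154 W/m².

150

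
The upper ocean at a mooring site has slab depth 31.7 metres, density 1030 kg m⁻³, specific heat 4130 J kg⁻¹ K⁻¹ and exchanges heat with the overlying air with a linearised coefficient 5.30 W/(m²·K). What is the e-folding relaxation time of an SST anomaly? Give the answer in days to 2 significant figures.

Areal heat capacity C = ρ c_p D = 1030 × 4130 × 31.7 = 1.35×10^8 J/(m^2 K).
Relaxation time τ = C / λ = 1.35×10^8 / 5.30 = 2.54×10^7 s.
In days: 2.54×10^7 s / (86400 s/day) = 294 days.

290 days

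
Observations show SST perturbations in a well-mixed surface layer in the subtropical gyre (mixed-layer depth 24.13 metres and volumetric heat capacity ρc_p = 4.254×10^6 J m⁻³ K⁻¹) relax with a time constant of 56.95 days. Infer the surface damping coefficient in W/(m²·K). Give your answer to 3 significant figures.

20.9

Areal heat capacity C = ρc_p × D = 4.254×10^6 × 24.13 = 1.03×10^8 J m⁻² K⁻¹.
τ = 56.95 days = 4.92×10^6 s.
λ = C / τ = 1.03×10^8 / 4.92×10^6 = 20.9 W/(m²·K).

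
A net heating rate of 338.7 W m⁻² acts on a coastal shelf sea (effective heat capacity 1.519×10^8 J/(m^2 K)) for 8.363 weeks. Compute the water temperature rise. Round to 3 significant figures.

Areal heat capacity C = 1.519×10^8 J/(m^2 K) (given).
Net heat input Q = F Δt = 338.7 × (8.363 weeks × 6.048×10^5 s/week) = 1.71×10^9 J/m².
ΔT = Q / C = 1.71×10^9 / 1.52×10^8 = 11.3 K.

11.3 K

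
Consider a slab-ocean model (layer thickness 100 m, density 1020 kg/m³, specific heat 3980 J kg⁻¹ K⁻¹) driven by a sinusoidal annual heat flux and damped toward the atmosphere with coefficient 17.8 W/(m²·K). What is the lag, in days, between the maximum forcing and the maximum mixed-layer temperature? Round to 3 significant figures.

78.7 days

Areal heat capacity C = ρ c_p D = 1020 × 3980 × 100 = 4.06×10^8 J m⁻² K⁻¹.
ω = 2π / 3.15×10^7 s = 1.99×10^-7 s⁻¹.
Phase lag φ = arctan(Cω/λ) = arctan(80.9/17.8) = 1.35 rad.
Time lag = φ / ω = 1.35 / 1.99×10^-7 = 6.80×10^6 s = 78.7 days.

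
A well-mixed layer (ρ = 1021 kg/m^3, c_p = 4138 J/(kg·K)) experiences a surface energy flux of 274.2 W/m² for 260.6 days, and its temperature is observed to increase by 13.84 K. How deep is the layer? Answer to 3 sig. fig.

Heat input Q = F Δt = 274.2 × 2.25×10^7 s = 6.17×10^9 J/m².
Required areal heat capacity C = Q / ΔT = 4.46×10^8 J/(m²·K).
Depth D = C / (ρ c_p) = 4.46×10^8 / (1021 × 4138) = 106 m.

106 m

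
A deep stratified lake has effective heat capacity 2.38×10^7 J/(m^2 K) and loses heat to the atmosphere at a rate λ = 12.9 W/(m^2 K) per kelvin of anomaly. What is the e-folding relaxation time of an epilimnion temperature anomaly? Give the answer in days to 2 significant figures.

21 days

Areal heat capacity C = 2.38×10^7 J/(m^2 K) (given).
Relaxation time τ = C / λ = 2.38×10^7 / 12.9 = 1.84×10^6 s.
In days: 1.84×10^6 s / (86400 s/day) = 21.4 days.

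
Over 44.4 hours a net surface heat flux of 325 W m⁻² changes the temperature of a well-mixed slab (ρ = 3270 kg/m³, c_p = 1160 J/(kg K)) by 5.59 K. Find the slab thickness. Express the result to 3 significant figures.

Heat input Q = F Δt = 325 × 1.60×10^5 s = 5.19×10^7 J/m².
Required areal heat capacity C = Q / ΔT = 9.29×10^6 J/(m²·K).
Depth D = C / (ρ c_p) = 9.29×10^6 / (3270 × 1160) = 2.45 m.

2.45 m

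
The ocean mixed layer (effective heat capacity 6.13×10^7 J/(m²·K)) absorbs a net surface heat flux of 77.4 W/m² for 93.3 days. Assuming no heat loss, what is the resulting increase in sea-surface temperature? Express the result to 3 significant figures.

Areal heat capacity C = 6.13×10^7 J/(m²·K) (given).
Net heat input Q = F Δt = 77.4 × (93.3 days × 86400 s/day) = 6.24×10^8 J/m².
ΔT = Q / C = 6.24×10^8 / 6.13×10^7 = 10.2 K.

10.2 K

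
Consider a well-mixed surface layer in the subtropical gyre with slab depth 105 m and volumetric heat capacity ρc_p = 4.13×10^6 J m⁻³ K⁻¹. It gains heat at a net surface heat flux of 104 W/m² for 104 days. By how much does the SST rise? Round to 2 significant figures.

2.2 K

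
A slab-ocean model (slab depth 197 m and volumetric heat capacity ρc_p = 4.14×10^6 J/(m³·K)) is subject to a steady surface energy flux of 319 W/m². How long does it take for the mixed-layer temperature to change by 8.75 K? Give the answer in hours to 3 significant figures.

6210 hours

Areal heat capacity C = ρc_p × D = 4.14×10^6 × 197 = 8.16×10^8 J m⁻² K⁻¹.
Time required: Δt = C ΔT / F = 8.16×10^8 × 8.75 / 319 = 2.24×10^7 s.
In hours: 2.24×10^7 s / (3600 s/hour) = 6210 hours.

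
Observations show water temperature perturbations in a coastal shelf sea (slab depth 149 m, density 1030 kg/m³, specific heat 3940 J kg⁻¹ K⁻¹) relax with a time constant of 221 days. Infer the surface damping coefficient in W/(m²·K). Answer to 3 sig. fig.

31.7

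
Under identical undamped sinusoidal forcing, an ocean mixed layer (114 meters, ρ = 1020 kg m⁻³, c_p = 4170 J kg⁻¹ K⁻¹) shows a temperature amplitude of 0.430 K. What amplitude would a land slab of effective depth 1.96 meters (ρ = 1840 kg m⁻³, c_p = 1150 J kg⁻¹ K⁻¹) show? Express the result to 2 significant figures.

C_ocean = 4.85×10^8 J/(m²·K); C_land = 4.15×10^6 J/(m²·K).
A ∝ 1/C ⇒ A_land = A_ocean × C_ocean/C_land = 0.430 × 117 = 50.3 K.

50 K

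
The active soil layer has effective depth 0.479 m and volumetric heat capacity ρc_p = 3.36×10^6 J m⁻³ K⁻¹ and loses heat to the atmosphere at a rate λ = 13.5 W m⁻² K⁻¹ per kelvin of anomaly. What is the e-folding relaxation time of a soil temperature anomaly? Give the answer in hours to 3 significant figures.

Areal heat capacity C = ρc_p × D = 3.36×10^6 × 0.479 = 1.61×10^6 J/(m²·K).
Relaxation time τ = C / λ = 1.61×10^6 / 13.5 = 1.19×10^5 s.
In hours: 1.19×10^5 s / (3600 s/hour) = 33.1 hours.

33.1 hours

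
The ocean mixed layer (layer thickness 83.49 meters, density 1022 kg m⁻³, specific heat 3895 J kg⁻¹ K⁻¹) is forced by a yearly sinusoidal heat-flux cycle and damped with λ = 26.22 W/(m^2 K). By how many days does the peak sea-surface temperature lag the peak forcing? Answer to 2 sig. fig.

Areal heat capacity C = ρ c_p D = 1022 × 3895 × 83.49 = 3.32×10^8 J m⁻² K⁻¹.
ω = 2π / 3.15×10^7 s = 1.99×10^-7 s⁻¹.
Phase lag φ = arctan(Cω/λ) = arctan(66.2/26.22) = 1.19 rad.
Time lag = φ / ω = 1.19 / 1.99×10^-7 = 5.99×10^6 s = 69.3 days.

69 days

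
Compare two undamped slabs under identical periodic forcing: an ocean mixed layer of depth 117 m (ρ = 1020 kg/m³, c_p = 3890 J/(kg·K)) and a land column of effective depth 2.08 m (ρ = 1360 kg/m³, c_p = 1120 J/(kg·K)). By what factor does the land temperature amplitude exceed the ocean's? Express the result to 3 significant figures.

C_ocean = 1020 × 3890 × 117 = 4.64×10^8 J/(m²·K).
C_land = 1360 × 1120 × 2.08 = 3.17×10^6 J/(m²·K).
Undamped amplitude ∝ 1/C, so A_land/A_ocean = C_ocean/C_land = 147.

147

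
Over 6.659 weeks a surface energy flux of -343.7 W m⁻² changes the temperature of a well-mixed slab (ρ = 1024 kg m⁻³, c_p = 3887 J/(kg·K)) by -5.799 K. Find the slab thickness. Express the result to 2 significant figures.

60 m

Heat input Q = F Δt = -343.7 × 4.03×10^6 s = -1.38×10^9 J/m².
Required areal heat capacity C = Q / ΔT = 2.39×10^8 J/(m²·K).
Depth D = C / (ρ c_p) = 2.39×10^8 / (1024 × 3887) = 60.0 m.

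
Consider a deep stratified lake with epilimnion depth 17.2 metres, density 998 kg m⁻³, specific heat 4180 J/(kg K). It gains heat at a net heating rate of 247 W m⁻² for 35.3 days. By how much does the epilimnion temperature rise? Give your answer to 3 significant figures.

10.5 K

Areal heat capacity C = ρ c_p D = 998 × 4180 × 17.2 = 7.18×10^7 J/(m^2 K).
Net heat input Q = F Δt = 247 × (35.3 days × 86400 s/day) = 7.53×10^8 J/m².
ΔT = Q / C = 7.53×10^8 / 7.18×10^7 = 10.5 K.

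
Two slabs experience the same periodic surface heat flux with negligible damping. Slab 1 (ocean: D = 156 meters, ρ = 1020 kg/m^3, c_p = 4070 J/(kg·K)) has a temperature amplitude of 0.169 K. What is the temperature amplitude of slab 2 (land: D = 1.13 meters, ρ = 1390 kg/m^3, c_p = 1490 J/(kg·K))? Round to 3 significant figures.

C_ocean = 6.48×10^8 J/(m²·K); C_land = 2.34×10^6 J/(m²·K).
A ∝ 1/C ⇒ A_land = A_ocean × C_ocean/C_land = 0.169 × 277 = 46.8 K.

46.8 K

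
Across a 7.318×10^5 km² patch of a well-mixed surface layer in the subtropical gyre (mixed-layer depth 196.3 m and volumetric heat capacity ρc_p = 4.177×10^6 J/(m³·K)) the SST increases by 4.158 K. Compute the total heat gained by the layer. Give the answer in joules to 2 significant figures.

2.5×10^21 J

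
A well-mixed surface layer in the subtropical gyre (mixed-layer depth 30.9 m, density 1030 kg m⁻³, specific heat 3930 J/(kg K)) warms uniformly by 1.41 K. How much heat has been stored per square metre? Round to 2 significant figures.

Areal heat capacity C = ρ c_p D = 1030 × 3930 × 30.9 = 1.25×10^8 J/(m²·K).
ΔQ = C ΔT = 1.25×10^8 × 1.41 = 1.76×10^8 J/m².

1.8×10^8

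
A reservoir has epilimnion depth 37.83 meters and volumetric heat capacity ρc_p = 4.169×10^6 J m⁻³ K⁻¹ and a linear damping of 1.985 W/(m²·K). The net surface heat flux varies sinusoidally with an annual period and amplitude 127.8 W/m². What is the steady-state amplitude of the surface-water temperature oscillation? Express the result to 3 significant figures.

Areal heat capacity C = ρc_p × D = 4.169×10^6 × 37.83 = 1.58×10^8 J/(m^2 K).
Angular frequency ω = 2π / T = 2π / 3.15×10^7 s = 1.99×10^-7 s⁻¹.
√((Cω)² + λ²) = √((31.4)² + 1.985²) = 31.5 W/(m²·K).
Amplitude A = F₀ / √((Cω)²+λ²) = 127.8 / 31.5 = 4.06 K.

4.06 K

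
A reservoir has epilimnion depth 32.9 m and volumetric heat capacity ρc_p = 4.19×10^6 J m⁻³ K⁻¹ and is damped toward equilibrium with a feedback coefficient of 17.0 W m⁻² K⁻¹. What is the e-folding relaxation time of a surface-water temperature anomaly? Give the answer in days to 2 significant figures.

94 days

Areal heat capacity C = ρc_p × D = 4.19×10^6 × 32.9 = 1.38×10^8 J m⁻² K⁻¹.
Relaxation time τ = C / λ = 1.38×10^8 / 17.0 = 8.11×10^6 s.
In days: 8.11×10^6 s / (86400 s/day) = 93.9 days.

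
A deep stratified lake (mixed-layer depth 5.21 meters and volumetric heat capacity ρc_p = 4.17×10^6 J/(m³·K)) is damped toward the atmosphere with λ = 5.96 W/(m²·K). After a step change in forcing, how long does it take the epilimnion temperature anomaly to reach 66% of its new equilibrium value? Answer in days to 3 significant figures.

45.5 days

Areal heat capacity C = ρc_p × D = 4.17×10^6 × 5.21 = 2.17×10^7 J/(m²·K).
τ = C / λ = 2.17×10^7 / 5.96 = 3.65×10^6 s.
Fraction reached: 1 − e^(−t/τ) = 0.66 ⇒ t = −τ ln(1 − 0.66) = τ × 1.08.
t = 3.93×10^6 s = 45.5 days.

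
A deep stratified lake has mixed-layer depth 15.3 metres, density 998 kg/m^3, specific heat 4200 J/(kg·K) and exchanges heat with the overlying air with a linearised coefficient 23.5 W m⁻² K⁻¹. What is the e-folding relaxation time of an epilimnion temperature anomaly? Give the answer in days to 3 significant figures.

31.6 days

Areal heat capacity C = ρ c_p D = 998 × 4200 × 15.3 = 6.41×10^7 J/(m²·K).
Relaxation time τ = C / λ = 6.41×10^7 / 23.5 = 2.73×10^6 s.
In days: 2.73×10^6 s / (86400 s/day) = 31.6 days.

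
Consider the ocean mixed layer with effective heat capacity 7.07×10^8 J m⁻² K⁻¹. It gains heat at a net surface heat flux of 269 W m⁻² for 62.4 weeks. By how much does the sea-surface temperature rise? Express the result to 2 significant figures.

14 K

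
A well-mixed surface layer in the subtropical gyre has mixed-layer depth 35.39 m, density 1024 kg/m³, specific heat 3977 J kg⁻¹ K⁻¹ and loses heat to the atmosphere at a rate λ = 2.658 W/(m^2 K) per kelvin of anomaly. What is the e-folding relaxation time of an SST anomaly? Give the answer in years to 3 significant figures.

Areal heat capacity C = ρ c_p D = 1024 × 3977 × 35.39 = 1.44×10^8 J m⁻² K⁻¹.
Relaxation time τ = C / λ = 1.44×10^8 / 2.658 = 5.42×10^7 s.
In years: 5.42×10^7 s / (3.156×10^7 s/year) = 1.72 years.

1.72 years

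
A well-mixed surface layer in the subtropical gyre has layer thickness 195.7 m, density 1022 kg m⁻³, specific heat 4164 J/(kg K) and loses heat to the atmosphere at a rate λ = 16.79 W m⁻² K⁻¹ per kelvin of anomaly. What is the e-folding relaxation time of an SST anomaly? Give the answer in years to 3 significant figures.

1.57 years

Areal heat capacity C = ρ c_p D = 1022 × 4164 × 195.7 = 8.33×10^8 J m⁻² K⁻¹.
Relaxation time τ = C / λ = 8.33×10^8 / 16.79 = 4.96×10^7 s.
In years: 4.96×10^7 s / (3.156×10^7 s/year) = 1.57 years.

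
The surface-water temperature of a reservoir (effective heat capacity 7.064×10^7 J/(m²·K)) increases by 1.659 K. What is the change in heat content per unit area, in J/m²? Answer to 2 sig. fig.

1.2×10^8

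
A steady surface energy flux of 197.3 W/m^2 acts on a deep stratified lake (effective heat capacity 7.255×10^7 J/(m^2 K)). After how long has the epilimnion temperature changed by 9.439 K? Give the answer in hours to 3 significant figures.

Areal heat capacity C = 7.255×10^7 J/(m^2 K) (given).
Time required: Δt = C ΔT / F = 7.26×10^7 × 9.439 / 197.3 = 3.47×10^6 s.
In hours: 3.47×10^6 s / (3600 s/hour) = 964 hours.

964 hours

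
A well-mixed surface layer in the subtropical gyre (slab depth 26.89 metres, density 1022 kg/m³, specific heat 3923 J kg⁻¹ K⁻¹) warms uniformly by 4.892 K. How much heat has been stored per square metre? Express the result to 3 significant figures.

Areal heat capacity C = ρ c_p D = 1022 × 3923 × 26.89 = 1.08×10^8 J/(m^2 K).
ΔQ = C ΔT = 1.08×10^8 × 4.892 = 5.27×10^8 J/m².

5.27×10^8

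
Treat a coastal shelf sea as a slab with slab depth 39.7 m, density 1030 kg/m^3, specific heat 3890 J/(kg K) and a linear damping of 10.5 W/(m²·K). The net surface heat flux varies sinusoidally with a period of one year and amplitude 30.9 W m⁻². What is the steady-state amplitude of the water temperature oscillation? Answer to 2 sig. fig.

0.93 K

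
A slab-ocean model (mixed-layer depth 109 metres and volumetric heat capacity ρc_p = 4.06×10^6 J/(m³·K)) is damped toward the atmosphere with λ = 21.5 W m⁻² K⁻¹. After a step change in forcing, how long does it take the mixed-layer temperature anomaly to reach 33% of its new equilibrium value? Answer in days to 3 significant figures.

95.4 days

Areal heat capacity C = ρc_p × D = 4.06×10^6 × 109 = 4.43×10^8 J m⁻² K⁻¹.
τ = C / λ = 4.43×10^8 / 21.5 = 2.06×10^7 s.
Fraction reached: 1 − e^(−t/τ) = 0.33 ⇒ t = −τ ln(1 − 0.33) = τ × 0.400.
t = 8.24×10^6 s = 95.4 days.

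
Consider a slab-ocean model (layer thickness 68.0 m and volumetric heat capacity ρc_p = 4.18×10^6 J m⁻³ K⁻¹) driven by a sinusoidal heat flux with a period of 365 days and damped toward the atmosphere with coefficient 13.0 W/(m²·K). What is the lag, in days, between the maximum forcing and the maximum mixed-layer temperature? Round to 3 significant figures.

78.1 days

Areal heat capacity C = ρc_p × D = 4.18×10^6 × 68.0 = 2.84×10^8 J m⁻² K⁻¹.
ω = 2π / 3.15×10^7 s = 1.99×10^-7 s⁻¹.
Phase lag φ = arctan(Cω/λ) = arctan(56.6/13.0) = 1.35 rad.
Time lag = φ / ω = 1.35 / 1.99×10^-7 = 6.75×10^6 s = 78.1 days.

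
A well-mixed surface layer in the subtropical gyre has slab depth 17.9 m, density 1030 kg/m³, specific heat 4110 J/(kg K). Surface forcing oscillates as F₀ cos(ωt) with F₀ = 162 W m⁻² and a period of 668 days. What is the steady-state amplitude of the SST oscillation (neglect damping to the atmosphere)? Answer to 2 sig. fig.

Areal heat capacity C = ρ c_p D = 1030 × 4110 × 17.9 = 7.58×10^7 J m⁻² K⁻¹.
Angular frequency ω = 2π / T = 2π / 5.77×10^7 s = 1.09×10^-7 s⁻¹.
Cω = 7.58×10^7 × 1.09×10^-7 = 8.25 W/(m²·K).
Amplitude A = F₀ / (Cω) = 162 / 8.25 = 19.6 K.

20 K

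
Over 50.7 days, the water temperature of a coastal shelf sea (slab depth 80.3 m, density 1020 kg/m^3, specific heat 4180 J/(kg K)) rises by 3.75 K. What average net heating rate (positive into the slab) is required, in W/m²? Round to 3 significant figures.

293

Areal heat capacity C = ρ c_p D = 1020 × 4180 × 80.3 = 3.42×10^8 J m⁻² K⁻¹.
Required heat per unit area: Q = C ΔT = 3.42×10^8 × 3.75 = 1.28×10^9 J/m².
Flux F = Q / Δt = 1.28×10^9 / 4.38×10^6 s = 293 W/m².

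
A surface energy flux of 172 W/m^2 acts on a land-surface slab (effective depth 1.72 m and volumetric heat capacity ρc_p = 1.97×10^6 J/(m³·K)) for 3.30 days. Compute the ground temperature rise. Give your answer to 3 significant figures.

Areal heat capacity C = ρc_p × D = 1.97×10^6 × 1.72 = 3.39×10^6 J/(m^2 K).
Net heat input Q = F Δt = 172 × (3.30 days × 86400 s/day) = 4.90×10^7 J/m².
ΔT = Q / C = 4.90×10^7 / 3.39×10^6 = 14.5 K.

14.5 K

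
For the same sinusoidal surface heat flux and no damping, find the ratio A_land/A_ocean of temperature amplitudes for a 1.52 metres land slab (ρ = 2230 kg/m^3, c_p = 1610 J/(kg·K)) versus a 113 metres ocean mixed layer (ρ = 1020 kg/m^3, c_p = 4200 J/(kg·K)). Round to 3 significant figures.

88.7

C_ocean = 1020 × 4200 × 113 = 4.84×10^8 J/(m²·K).
C_land = 2230 × 1610 × 1.52 = 5.46×10^6 J/(m²·K).
Undamped amplitude ∝ 1/C, so A_land/A_ocean = C_ocean/C_land = 88.7.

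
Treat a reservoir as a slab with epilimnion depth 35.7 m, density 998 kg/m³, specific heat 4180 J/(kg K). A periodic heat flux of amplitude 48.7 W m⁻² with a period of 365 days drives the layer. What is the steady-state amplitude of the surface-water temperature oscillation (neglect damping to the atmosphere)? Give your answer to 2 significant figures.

Areal heat capacity C = ρ c_p D = 998 × 4180 × 35.7 = 1.49×10^8 J m⁻² K⁻¹.
Angular frequency ω = 2π / T = 2π / 3.15×10^7 s = 1.99×10^-7 s⁻¹.
Cω = 1.49×10^8 × 1.99×10^-7 = 29.7 W/(m²·K).
Amplitude A = F₀ / (Cω) = 48.7 / 29.7 = 1.64 K.

1.6 K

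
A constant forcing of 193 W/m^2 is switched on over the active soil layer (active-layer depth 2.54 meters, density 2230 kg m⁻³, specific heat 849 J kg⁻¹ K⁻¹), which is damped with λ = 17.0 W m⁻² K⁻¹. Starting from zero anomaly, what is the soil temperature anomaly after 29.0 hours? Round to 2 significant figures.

3.5 K

Areal heat capacity C = ρ c_p D = 2230 × 849 × 2.54 = 4.81×10^6 J/(m²·K).
τ = C / λ = 4.81×10^6 / 17.0 = 2.83×10^5 s.
Equilibrium anomaly ΔT_eq = F / λ = 193 / 17.0 = 11.4 K.
t = 29.0 hours = 1.04×10^5 s, so t/τ = 0.369.
ΔT(t) = ΔT_eq (1 − e^(−t/τ)) = 11.4 × (1 − e^−0.369) = 3.50 K.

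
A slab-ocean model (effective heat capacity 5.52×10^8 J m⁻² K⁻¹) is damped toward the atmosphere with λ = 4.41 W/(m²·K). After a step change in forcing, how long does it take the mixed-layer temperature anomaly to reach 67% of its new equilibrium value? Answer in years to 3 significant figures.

4.40 years

Areal heat capacity C = 5.52×10^8 J m⁻² K⁻¹ (given).
τ = C / λ = 5.52×10^8 / 4.41 = 1.25×10^8 s.
Fraction reached: 1 − e^(−t/τ) = 0.67 ⇒ t = −τ ln(1 − 0.67) = τ × 1.11.
t = 1.39×10^8 s = 4.40 years.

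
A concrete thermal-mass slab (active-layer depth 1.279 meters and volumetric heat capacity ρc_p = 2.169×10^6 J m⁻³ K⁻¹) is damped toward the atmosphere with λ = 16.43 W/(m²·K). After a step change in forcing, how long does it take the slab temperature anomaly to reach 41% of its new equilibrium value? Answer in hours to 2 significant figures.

25 hours

Areal heat capacity C = ρc_p × D = 2.169×10^6 × 1.279 = 2.77×10^6 J/(m^2 K).
τ = C / λ = 2.77×10^6 / 16.43 = 1.69×10^5 s.
Fraction reached: 1 − e^(−t/τ) = 0.41 ⇒ t = −τ ln(1 − 0.41) = τ × 0.528.
t = 89100 s = 24.7 hours.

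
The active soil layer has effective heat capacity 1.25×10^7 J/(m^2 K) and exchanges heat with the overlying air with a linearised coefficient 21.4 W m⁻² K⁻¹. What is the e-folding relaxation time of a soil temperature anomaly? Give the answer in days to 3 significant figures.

Areal heat capacity C = 1.25×10^7 J/(m^2 K) (given).
Relaxation time τ = C / λ = 1.25×10^7 / 21.4 = 5.84×10^5 s.
In days: 5.84×10^5 s / (86400 s/day) = 6.76 days.

6.76 days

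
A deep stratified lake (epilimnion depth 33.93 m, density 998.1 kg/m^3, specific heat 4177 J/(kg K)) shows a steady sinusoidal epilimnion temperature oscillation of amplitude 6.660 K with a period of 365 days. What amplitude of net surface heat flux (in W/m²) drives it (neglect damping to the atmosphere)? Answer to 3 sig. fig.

188

Areal heat capacity C = ρ c_p D = 998.1 × 4177 × 33.93 = 1.41×10^8 J m⁻² K⁻¹.
ω = 2π / 3.15×10^7 s = 1.99×10^-7 s⁻¹.
Cω = 1.41×10^8 × 1.99×10^-7 = 28.2 W/(m²·K).
F₀ = A × Cω = 6.660 × 28.2 = 188 W/m².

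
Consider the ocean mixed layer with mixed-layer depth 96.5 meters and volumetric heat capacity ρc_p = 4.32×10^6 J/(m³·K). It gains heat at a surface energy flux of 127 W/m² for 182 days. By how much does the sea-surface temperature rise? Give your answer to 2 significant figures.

4.8 K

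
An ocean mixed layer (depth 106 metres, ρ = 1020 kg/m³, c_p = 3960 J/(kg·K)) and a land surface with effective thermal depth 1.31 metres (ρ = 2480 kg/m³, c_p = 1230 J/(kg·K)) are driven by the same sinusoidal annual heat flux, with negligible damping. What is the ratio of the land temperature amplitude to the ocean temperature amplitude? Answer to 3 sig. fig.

C_ocean = 1020 × 3960 × 106 = 4.28×10^8 J/(m²·K).
C_land = 2480 × 1230 × 1.31 = 4.00×10^6 J/(m²·K).
Undamped amplitude ∝ 1/C, so A_land/A_ocean = C_ocean/C_land = 107.

107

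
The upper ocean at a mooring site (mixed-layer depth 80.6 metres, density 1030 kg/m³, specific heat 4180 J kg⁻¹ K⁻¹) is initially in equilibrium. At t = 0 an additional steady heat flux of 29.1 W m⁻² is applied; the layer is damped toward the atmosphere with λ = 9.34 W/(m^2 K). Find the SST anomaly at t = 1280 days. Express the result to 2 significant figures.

3.0 K

Areal heat capacity C = ρ c_p D = 1030 × 4180 × 80.6 = 3.47×10^8 J/(m²·K).
τ = C / λ = 3.47×10^8 / 9.34 = 3.72×10^7 s.
Equilibrium anomaly ΔT_eq = F / λ = 29.1 / 9.34 = 3.12 K.
t = 1280 days = 1.11×10^8 s, so t/τ = 2.98.
ΔT(t) = ΔT_eq (1 − e^(−t/τ)) = 3.12 × (1 − e^−2.98) = 2.96 K.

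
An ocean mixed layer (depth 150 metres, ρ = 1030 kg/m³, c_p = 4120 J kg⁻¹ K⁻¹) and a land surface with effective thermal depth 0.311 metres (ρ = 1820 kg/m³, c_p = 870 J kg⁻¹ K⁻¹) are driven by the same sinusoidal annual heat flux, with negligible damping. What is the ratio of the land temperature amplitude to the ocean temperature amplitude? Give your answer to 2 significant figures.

C_ocean = 1030 × 4120 × 150 = 6.37×10^8 J/(m²·K).
C_land = 1820 × 870 × 0.311 = 4.92×10^5 J/(m²·K).
Undamped amplitude ∝ 1/C, so A_land/A_ocean = C_ocean/C_land = 1290.

1300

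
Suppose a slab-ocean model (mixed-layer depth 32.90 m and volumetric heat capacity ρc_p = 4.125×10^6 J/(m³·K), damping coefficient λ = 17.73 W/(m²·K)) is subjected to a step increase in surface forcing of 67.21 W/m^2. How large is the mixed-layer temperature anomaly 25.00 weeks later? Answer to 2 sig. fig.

3.3 K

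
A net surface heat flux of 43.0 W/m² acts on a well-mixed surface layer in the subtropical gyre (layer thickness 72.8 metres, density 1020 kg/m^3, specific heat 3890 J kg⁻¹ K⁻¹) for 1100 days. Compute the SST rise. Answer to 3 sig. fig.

14.1 K

Areal heat capacity C = ρ c_p D = 1020 × 3890 × 72.8 = 2.89×10^8 J/(m²·K).
Net heat input Q = F Δt = 43.0 × (1100 days × 86400 s/day) = 4.09×10^9 J/m².
ΔT = Q / C = 4.09×10^9 / 2.89×10^8 = 14.1 K.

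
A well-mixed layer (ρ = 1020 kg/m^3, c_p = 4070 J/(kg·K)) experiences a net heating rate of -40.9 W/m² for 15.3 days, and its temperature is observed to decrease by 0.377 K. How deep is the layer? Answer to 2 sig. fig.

35 m

Heat input Q = F Δt = -40.9 × 1.32×10^6 s = -5.41×10^7 J/m².
Required areal heat capacity C = Q / ΔT = 1.43×10^8 J/(m²·K).
Depth D = C / (ρ c_p) = 1.43×10^8 / (1020 × 4070) = 34.5 m.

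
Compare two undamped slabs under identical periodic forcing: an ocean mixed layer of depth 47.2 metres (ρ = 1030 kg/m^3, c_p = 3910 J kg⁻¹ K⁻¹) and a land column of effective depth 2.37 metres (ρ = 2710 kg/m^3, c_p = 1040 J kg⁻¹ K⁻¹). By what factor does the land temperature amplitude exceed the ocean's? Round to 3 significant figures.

28.5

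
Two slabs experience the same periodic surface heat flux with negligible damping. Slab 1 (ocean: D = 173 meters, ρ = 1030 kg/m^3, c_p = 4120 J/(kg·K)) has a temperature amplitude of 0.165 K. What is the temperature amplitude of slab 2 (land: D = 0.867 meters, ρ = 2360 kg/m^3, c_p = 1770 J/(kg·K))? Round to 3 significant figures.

33.4 K

C_ocean = 7.34×10^8 J/(m²·K); C_land = 3.62×10^6 J/(m²·K).
A ∝ 1/C ⇒ A_land = A_ocean × C_ocean/C_land = 0.165 × 203 = 33.4 K.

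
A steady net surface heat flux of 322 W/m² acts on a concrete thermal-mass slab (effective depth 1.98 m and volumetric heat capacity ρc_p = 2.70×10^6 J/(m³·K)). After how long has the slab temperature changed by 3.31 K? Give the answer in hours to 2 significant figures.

15 hours

Areal heat capacity C = ρc_p × D = 2.70×10^6 × 1.98 = 5.35×10^6 J/(m²·K).
Time required: Δt = C ΔT / F = 5.35×10^6 × 3.31 / 322 = 55000 s.
In hours: 55000 s / (3600 s/hour) = 15.3 hours.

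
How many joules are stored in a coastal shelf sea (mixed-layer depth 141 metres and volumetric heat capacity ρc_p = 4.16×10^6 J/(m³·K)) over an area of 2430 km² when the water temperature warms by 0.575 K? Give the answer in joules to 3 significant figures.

8.20×10^17 J

Areal heat capacity C = ρc_p × D = 4.16×10^6 × 141 = 5.87×10^8 J/(m^2 K).
Heat per unit area: q = C ΔT = 5.87×10^8 × 0.575 = 3.37×10^8 J/m².
Total heat: Q = q × A = 3.37×10^8 × (2430 × 10⁶ m²) = 8.20×10^17 J.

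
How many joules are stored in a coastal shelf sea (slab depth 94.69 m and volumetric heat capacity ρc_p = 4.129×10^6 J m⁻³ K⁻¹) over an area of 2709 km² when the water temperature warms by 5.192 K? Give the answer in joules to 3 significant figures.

Areal heat capacity C = ρc_p × D = 4.129×10^6 × 94.69 = 3.91×10^8 J m⁻² K⁻¹.
Heat per unit area: q = C ΔT = 3.91×10^8 × 5.192 = 2.03×10^9 J/m².
Total heat: Q = q × A = 2.03×10^9 × (2709 × 10⁶ m²) = 5.50×10^18 J.

5.50×10^18 J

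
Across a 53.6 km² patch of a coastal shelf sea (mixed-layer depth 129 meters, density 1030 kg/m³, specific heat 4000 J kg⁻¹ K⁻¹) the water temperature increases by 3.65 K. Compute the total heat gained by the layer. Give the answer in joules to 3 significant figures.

1.04×10^17 J

Areal heat capacity C = ρ c_p D = 1030 × 4000 × 129 = 5.31×10^8 J/(m^2 K).
Heat per unit area: q = C ΔT = 5.31×10^8 × 3.65 = 1.94×10^9 J/m².
Total heat: Q = q × A = 1.94×10^9 × (53.6 × 10⁶ m²) = 1.04×10^17 J.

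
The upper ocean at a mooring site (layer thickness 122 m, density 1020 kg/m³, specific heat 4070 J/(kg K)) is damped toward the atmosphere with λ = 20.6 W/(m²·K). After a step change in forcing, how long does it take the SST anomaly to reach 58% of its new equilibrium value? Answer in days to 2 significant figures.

250 days

Areal heat capacity C = ρ c_p D = 1020 × 4070 × 122 = 5.06×10^8 J m⁻² K⁻¹.
τ = C / λ = 5.06×10^8 / 20.6 = 2.46×10^7 s.
Fraction reached: 1 − e^(−t/τ) = 0.58 ⇒ t = −τ ln(1 − 0.58) = τ × 0.868.
t = 2.13×10^7 s = 247 days.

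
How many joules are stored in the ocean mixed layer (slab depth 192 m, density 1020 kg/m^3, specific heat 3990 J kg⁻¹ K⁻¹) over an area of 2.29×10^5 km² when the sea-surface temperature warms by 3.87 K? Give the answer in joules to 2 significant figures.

6.9×10^20 J

Areal heat capacity C = ρ c_p D = 1020 × 3990 × 192 = 7.81×10^8 J m⁻² K⁻¹.
Heat per unit area: q = C ΔT = 7.81×10^8 × 3.87 = 3.02×10^9 J/m².
Total heat: Q = q × A = 3.02×10^9 × (2.29×10^5 × 10⁶ m²) = 6.93×10^20 J.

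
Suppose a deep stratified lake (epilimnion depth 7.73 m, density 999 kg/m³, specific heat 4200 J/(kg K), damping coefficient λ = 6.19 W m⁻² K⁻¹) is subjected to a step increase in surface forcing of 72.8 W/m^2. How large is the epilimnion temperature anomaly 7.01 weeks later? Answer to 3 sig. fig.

6.52 K

Areal heat capacity C = ρ c_p D = 999 × 4200 × 7.73 = 3.24×10^7 J m⁻² K⁻¹.
τ = C / λ = 3.24×10^7 / 6.19 = 5.24×10^6 s.
Equilibrium anomaly ΔT_eq = F / λ = 72.8 / 6.19 = 11.8 K.
t = 7.01 weeks = 4.24×10^6 s, so t/τ = 0.809.
ΔT(t) = ΔT_eq (1 − e^(−t/τ)) = 11.8 × (1 − e^−0.809) = 6.52 K.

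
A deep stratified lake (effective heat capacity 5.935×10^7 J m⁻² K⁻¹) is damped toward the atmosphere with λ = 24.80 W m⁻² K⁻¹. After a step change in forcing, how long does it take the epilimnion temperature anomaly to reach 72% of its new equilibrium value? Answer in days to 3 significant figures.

Areal heat capacity C = 5.935×10^7 J m⁻² K⁻¹ (given).
τ = C / λ = 5.94×10^7 / 24.80 = 2.39×10^6 s.
Fraction reached: 1 − e^(−t/τ) = 0.72 ⇒ t = −τ ln(1 − 0.72) = τ × 1.27.
t = 3.05×10^6 s = 35.3 days.

35.3 days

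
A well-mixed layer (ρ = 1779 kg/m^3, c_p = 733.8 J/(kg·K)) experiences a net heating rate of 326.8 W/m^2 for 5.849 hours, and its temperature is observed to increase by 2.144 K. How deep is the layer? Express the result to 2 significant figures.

2.5 m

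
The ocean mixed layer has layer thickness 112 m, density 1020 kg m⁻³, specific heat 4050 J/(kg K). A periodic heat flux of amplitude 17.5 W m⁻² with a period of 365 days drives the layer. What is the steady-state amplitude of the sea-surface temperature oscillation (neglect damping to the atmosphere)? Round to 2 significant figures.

0.19 K

Areal heat capacity C = ρ c_p D = 1020 × 4050 × 112 = 4.63×10^8 J m⁻² K⁻¹.
Angular frequency ω = 2π / T = 2π / 3.15×10^7 s = 1.99×10^-7 s⁻¹.
Cω = 4.63×10^8 × 1.99×10^-7 = 92.2 W/(m²·K).
Amplitude A = F₀ / (Cω) = 17.5 / 92.2 = 0.190 K.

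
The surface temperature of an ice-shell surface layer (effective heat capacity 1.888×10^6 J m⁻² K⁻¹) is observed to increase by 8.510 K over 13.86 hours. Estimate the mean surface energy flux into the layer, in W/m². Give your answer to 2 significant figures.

320

Areal heat capacity C = 1.888×10^6 J m⁻² K⁻¹ (given).
Required heat per unit area: Q = C ΔT = 1.89×10^6 × 8.510 = 1.61×10^7 J/m².
Flux F = Q / Δt = 1.61×10^7 / 49900 s = 322 W/m².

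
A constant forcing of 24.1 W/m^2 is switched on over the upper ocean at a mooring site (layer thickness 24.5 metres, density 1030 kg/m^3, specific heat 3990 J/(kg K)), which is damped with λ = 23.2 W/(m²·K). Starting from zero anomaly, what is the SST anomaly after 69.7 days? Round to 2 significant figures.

0.78 K

Areal heat capacity C = ρ c_p D = 1030 × 3990 × 24.5 = 1.01×10^8 J/(m²·K).
τ = C / λ = 1.01×10^8 / 23.2 = 4.34×10^6 s.
Equilibrium anomaly ΔT_eq = F / λ = 24.1 / 23.2 = 1.04 K.
t = 69.7 days = 6.02×10^6 s, so t/τ = 1.39.
ΔT(t) = ΔT_eq (1 − e^(−t/τ)) = 1.04 × (1 − e^−1.39) = 0.779 K.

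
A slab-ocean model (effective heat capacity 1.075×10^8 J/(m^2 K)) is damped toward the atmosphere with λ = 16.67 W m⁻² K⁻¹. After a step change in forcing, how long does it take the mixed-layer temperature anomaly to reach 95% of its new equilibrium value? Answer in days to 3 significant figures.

Areal heat capacity C = 1.075×10^8 J/(m^2 K) (given).
τ = C / λ = 1.07×10^8 / 16.67 = 6.45×10^6 s.
Fraction reached: 1 − e^(−t/τ) = 0.95 ⇒ t = −τ ln(1 − 0.95) = τ × 3.00.
t = 1.93×10^7 s = 224 days.

224 days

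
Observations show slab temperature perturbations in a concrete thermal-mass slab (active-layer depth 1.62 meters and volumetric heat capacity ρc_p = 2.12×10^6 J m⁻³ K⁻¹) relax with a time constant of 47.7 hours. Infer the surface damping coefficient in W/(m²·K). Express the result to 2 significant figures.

20

Areal heat capacity C = ρc_p × D = 2.12×10^6 × 1.62 = 3.43×10^6 J/(m²·K).
τ = 47.7 hours = 1.72×10^5 s.
λ = C / τ = 3.43×10^6 / 1.72×10^5 = 20.0 W/(m²·K).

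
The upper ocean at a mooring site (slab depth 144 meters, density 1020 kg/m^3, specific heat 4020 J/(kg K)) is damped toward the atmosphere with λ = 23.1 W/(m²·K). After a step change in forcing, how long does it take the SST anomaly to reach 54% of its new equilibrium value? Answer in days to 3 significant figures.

Areal heat capacity C = ρ c_p D = 1020 × 4020 × 144 = 5.90×10^8 J m⁻² K⁻¹.
τ = C / λ = 5.90×10^8 / 23.1 = 2.56×10^7 s.
Fraction reached: 1 − e^(−t/τ) = 0.54 ⇒ t = −τ ln(1 − 0.54) = τ × 0.777.
t = 1.98×10^7 s = 230 days.

230 days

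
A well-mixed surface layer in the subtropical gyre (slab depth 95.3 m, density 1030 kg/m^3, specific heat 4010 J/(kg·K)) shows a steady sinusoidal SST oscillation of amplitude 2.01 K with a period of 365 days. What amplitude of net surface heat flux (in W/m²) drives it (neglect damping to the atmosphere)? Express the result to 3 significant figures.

Areal heat capacity C = ρ c_p D = 1030 × 4010 × 95.3 = 3.94×10^8 J/(m^2 K).
ω = 2π / 3.15×10^7 s = 1.99×10^-7 s⁻¹.
Cω = 3.94×10^8 × 1.99×10^-7 = 78.4 W/(m²·K).
F₀ = A × Cω = 2.01 × 78.4 = 158 W/m².

158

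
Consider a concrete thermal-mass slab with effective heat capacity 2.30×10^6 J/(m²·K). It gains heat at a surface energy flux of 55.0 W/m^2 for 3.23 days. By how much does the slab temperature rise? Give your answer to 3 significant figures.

Areal heat capacity C = 2.30×10^6 J/(m²·K) (given).
Net heat input Q = F Δt = 55.0 × (3.23 days × 86400 s/day) = 1.53×10^7 J/m².
ΔT = Q / C = 1.53×10^7 / 2.30×10^6 = 6.67 K.

6.67 K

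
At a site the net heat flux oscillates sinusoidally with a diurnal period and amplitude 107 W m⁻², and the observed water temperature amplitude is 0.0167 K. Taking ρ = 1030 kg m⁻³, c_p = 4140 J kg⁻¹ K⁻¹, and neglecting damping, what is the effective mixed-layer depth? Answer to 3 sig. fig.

20.7 m

ω = 2π / 86400 s = 7.27×10^-5 s⁻¹.
Required C = F₀ / (A ω) = 107 / (0.0167 × 7.27×10^-5) = 8.81×10^7 J/(m²·K).
D = C / (ρ c_p) = 8.81×10^7 / (1030 × 4140) = 20.7 m.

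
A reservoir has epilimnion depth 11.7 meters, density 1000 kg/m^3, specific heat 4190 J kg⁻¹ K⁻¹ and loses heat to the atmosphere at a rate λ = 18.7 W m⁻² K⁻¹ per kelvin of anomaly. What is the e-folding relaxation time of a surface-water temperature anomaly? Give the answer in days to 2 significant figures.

30 days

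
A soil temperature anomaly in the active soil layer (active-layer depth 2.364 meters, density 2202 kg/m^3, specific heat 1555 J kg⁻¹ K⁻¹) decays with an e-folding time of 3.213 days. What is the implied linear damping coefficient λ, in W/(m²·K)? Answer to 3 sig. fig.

Areal heat capacity C = ρ c_p D = 2202 × 1555 × 2.364 = 8.09×10^6 J/(m^2 K).
τ = 3.213 days = 2.78×10^5 s.
λ = C / τ = 8.09×10^6 / 2.78×10^5 = 29.2 W/(m²·K).

29.2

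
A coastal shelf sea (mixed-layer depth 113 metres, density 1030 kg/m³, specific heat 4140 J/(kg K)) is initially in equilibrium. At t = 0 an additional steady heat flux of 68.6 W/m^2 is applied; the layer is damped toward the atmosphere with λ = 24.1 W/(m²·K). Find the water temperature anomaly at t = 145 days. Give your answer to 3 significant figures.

Areal heat capacity C = ρ c_p D = 1030 × 4140 × 113 = 4.82×10^8 J m⁻² K⁻¹.
τ = C / λ = 4.82×10^8 / 24.1 = 2.00×10^7 s.
Equilibrium anomaly ΔT_eq = F / λ = 68.6 / 24.1 = 2.85 K.
t = 145 days = 1.25×10^7 s, so t/τ = 0.627.
ΔT(t) = ΔT_eq (1 − e^(−t/τ)) = 2.85 × (1 − e^−0.627) = 1.33 K.

1.33 K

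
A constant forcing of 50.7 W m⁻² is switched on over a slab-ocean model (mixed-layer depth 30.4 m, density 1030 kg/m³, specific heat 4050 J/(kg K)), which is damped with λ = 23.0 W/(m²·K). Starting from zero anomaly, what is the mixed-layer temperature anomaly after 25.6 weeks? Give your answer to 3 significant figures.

Areal heat capacity C = ρ c_p D = 1030 × 4050 × 30.4 = 1.27×10^8 J/(m^2 K).
τ = C / λ = 1.27×10^8 / 23.0 = 5.51×10^6 s.
Equilibrium anomaly ΔT_eq = F / λ = 50.7 / 23.0 = 2.20 K.
t = 25.6 weeks = 1.55×10^7 s, so t/τ = 2.81.
ΔT(t) = ΔT_eq (1 − e^(−t/τ)) = 2.20 × (1 − e^−2.81) = 2.07 K.

2.07 K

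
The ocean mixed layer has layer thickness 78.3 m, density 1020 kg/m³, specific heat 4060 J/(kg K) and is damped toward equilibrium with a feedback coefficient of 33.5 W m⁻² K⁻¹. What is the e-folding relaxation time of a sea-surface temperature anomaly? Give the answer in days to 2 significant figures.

110 days

Areal heat capacity C = ρ c_p D = 1020 × 4060 × 78.3 = 3.24×10^8 J/(m^2 K).
Relaxation time τ = C / λ = 3.24×10^8 / 33.5 = 9.68×10^6 s.
In days: 9.68×10^6 s / (86400 s/day) = 112 days.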